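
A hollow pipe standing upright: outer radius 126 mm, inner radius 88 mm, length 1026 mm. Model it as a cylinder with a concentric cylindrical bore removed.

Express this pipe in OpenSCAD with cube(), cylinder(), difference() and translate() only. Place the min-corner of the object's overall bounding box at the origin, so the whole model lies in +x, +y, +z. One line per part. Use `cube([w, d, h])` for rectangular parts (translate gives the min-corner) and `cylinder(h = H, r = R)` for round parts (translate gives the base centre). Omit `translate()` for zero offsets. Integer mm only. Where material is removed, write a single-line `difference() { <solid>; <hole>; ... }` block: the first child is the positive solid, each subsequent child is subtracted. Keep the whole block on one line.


difference() { translate([126, 126, 0]) cylinder(h = 1026, r = 126); translate([126, 126, 0]) cylinder(h = 1026, r = 88); }


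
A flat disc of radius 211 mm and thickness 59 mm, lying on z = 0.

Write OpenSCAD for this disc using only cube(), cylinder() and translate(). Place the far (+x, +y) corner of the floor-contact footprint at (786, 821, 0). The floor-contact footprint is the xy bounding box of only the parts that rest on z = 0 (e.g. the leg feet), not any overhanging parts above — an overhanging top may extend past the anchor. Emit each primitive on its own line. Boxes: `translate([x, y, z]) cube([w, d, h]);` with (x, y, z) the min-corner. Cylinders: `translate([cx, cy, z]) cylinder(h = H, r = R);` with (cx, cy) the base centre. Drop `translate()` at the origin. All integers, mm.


translate([575, 610, 0]) cylinder(h = 59, r = 211);


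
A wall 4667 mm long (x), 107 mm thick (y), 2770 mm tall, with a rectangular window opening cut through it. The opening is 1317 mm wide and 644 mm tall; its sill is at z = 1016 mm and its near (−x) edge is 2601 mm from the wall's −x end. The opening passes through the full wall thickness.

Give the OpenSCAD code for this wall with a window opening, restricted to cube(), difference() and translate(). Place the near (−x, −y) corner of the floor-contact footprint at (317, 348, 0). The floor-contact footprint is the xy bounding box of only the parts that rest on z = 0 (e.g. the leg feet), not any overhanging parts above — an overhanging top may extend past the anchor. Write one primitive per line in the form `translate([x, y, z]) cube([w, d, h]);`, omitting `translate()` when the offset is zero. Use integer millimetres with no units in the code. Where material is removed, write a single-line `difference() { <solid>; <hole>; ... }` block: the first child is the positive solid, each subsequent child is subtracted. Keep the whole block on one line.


difference() { translate([317, 348, 0]) cube([4667, 107, 2770]); translate([2918, 348, 1016]) cube([1317, 107, 644]); }


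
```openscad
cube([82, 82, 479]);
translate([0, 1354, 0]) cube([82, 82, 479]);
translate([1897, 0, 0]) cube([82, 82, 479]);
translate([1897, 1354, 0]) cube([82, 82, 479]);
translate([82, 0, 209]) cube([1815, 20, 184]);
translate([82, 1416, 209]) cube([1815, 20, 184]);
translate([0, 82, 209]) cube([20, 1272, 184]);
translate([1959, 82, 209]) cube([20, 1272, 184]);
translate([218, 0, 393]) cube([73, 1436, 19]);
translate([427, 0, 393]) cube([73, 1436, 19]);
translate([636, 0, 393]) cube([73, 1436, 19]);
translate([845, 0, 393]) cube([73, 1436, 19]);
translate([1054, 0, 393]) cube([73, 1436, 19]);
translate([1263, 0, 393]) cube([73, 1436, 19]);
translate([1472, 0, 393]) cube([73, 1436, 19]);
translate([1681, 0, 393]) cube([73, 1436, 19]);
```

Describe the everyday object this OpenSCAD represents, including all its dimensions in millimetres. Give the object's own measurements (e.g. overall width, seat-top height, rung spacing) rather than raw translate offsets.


A bed frame 1979 mm long (x) by 1436 mm wide (y). Four 82×82 mm corner posts, 479 mm tall, at the corners of the footprint. Four rails of 20 mm thickness and 184 mm height run between adjacent posts with their undersides at z = 209 mm, their outer faces flush with the outside of the frame (the two x-running rails run between the posts' inner faces; the two y-running rails run between the posts' inner faces). 8 slats, each 73 mm wide (x) and 19 mm thick, lie across the top of the two x-running rails, running the full 1436 mm width of the frame in y; along x they sit between the end posts with a 136 mm gap after the −x posts and between neighbouring slats, leaving 143 mm before the +x posts.


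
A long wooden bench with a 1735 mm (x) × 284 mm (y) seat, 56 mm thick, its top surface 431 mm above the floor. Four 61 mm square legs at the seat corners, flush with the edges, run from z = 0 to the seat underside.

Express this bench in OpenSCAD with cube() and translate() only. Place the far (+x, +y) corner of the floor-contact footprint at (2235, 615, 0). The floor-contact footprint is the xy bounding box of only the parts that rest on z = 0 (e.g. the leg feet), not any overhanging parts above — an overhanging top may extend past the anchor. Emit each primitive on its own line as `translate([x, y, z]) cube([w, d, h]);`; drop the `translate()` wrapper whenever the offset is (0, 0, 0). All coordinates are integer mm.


translate([500, 331, 375]) cube([1735, 284, 56]);
translate([500, 331, 0]) cube([61, 61, 375]);
translate([500, 554, 0]) cube([61, 61, 375]);
translate([2174, 331, 0]) cube([61, 61, 375]);
translate([2174, 554, 0]) cube([61, 61, 375]);


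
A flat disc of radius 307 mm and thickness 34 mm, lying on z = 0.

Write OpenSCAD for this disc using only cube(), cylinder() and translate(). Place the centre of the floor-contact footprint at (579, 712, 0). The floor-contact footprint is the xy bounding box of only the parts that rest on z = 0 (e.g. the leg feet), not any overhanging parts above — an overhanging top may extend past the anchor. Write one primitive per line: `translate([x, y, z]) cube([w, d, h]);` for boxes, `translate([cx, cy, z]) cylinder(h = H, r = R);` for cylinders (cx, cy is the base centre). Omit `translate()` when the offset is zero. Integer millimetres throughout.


translate([579, 712, 0]) cylinder(h = 34, r = 307);


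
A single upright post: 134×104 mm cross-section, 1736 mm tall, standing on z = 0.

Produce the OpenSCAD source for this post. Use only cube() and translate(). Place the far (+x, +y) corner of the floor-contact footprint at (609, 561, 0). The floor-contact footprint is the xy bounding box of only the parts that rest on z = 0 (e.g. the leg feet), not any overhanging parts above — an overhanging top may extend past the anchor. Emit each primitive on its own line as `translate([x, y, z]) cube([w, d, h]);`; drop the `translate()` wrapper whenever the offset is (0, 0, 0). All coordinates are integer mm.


translate([475, 457, 0]) cube([134, 104, 1736]);


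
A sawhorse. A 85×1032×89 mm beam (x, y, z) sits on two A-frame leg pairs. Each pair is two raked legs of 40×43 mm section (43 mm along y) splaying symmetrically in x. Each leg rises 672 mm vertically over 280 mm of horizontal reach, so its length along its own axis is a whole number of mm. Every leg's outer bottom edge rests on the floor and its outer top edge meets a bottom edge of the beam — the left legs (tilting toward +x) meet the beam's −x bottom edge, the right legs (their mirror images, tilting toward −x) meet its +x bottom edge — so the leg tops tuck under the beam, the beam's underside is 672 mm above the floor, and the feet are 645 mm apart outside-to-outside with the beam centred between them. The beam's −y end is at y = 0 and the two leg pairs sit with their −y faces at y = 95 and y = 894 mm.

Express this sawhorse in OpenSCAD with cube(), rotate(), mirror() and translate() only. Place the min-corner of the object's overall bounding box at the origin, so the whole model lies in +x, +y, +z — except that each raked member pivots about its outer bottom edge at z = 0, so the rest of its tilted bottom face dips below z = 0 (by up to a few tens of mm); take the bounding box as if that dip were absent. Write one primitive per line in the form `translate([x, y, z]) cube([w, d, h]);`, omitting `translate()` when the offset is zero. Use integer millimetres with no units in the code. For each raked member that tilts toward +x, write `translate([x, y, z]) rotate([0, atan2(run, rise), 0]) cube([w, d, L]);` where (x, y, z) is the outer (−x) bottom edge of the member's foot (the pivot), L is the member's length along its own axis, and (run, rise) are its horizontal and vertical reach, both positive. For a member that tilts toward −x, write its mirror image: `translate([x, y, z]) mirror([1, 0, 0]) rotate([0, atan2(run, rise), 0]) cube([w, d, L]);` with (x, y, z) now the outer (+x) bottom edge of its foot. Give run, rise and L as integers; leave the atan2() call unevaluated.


// leg length = √(280² + 672²) = 728
// right-leg outer foot x = 2·280 + 85 = 645
// beam min-corner = (280, 0, 672)
translate([280, 0, 672]) cube([85, 1032, 89]);
translate([0, 95, 0]) rotate([0, atan2(280, 672), 0]) cube([40, 43, 728]);
translate([645, 95, 0]) mirror([1, 0, 0]) rotate([0, atan2(280, 672), 0]) cube([40, 43, 728]);
translate([0, 894, 0]) rotate([0, atan2(280, 672), 0]) cube([40, 43, 728]);
translate([645, 894, 0]) mirror([1, 0, 0]) rotate([0, atan2(280, 672), 0]) cube([40, 43, 728]);


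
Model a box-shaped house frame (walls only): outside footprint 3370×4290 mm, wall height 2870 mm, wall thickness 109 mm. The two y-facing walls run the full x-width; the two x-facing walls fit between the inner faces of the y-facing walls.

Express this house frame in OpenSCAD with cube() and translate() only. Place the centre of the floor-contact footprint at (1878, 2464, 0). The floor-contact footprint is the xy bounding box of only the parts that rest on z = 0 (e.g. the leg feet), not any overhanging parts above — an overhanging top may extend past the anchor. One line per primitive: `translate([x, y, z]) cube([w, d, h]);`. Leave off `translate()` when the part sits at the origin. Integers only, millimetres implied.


translate([193, 319, 0]) cube([3370, 109, 2870]);
translate([193, 4500, 0]) cube([3370, 109, 2870]);
translate([193, 428, 0]) cube([109, 4072, 2870]);
translate([3454, 428, 0]) cube([109, 4072, 2870]);


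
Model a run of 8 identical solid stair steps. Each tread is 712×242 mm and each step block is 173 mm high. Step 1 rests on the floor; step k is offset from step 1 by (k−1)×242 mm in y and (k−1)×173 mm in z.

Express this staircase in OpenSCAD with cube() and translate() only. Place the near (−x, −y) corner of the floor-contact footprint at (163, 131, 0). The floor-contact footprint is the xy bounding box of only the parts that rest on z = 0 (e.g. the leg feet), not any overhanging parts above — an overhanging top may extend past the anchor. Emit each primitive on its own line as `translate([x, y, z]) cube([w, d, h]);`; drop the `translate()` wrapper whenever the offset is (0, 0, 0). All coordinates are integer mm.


translate([163, 131, 0]) cube([712, 242, 173]);
translate([163, 373, 173]) cube([712, 242, 173]);
translate([163, 615, 346]) cube([712, 242, 173]);
translate([163, 857, 519]) cube([712, 242, 173]);
translate([163, 1099, 692]) cube([712, 242, 173]);
translate([163, 1341, 865]) cube([712, 242, 173]);
translate([163, 1583, 1038]) cube([712, 242, 173]);
translate([163, 1825, 1211]) cube([712, 242, 173]);


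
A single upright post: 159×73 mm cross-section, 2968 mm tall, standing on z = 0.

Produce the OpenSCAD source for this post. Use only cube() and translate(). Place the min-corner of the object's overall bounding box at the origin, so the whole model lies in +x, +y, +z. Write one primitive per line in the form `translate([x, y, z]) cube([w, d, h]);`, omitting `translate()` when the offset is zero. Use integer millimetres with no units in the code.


cube([159, 73, 2968]);


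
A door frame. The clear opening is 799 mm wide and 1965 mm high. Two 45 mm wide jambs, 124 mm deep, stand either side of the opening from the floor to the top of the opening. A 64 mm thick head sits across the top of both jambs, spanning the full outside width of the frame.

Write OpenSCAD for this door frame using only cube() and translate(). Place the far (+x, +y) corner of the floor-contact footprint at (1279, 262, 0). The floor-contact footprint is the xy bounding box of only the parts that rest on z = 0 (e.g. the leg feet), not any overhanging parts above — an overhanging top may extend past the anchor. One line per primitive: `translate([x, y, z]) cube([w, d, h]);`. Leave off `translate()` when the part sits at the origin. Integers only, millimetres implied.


translate([390, 138, 0]) cube([45, 124, 1965]);
translate([1234, 138, 0]) cube([45, 124, 1965]);
translate([390, 138, 1965]) cube([889, 124, 64]);


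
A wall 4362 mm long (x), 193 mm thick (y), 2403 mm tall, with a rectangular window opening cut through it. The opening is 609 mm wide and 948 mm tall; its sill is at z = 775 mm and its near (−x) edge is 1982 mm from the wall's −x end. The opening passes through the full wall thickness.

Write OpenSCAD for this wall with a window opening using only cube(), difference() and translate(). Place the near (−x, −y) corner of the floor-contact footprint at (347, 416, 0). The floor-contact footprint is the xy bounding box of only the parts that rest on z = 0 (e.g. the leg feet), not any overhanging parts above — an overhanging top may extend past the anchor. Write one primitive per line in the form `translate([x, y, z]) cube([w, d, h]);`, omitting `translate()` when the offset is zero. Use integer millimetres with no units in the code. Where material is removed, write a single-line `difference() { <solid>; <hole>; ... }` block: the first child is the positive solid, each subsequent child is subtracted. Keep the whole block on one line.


difference() { translate([347, 416, 0]) cube([4362, 193, 2403]); translate([2329, 416, 775]) cube([609, 193, 948]); }


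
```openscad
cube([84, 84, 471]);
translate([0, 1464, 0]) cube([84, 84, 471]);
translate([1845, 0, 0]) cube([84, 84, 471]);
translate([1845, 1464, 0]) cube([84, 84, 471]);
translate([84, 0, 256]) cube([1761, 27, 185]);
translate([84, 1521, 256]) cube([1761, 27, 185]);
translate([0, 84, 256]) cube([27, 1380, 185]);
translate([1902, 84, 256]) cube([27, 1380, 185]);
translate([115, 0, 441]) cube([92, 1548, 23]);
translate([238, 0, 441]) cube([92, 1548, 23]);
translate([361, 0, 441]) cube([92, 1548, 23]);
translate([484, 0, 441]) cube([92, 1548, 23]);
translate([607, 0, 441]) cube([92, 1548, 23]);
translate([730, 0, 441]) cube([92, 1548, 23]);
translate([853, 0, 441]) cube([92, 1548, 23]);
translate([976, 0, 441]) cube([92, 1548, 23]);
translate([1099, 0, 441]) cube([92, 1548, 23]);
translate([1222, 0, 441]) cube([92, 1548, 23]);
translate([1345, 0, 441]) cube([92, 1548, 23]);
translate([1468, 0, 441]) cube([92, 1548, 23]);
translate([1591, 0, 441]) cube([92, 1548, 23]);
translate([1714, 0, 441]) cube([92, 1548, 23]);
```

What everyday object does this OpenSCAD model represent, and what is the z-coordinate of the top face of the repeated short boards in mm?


A bed frame. The slat-top height is 464 mm.

Four posts, four rails, and a row of slats — a bed frame. Slats sit on the rails at z = 256 + 185 = 441; with slat thickness 23, the top is 464 mm.


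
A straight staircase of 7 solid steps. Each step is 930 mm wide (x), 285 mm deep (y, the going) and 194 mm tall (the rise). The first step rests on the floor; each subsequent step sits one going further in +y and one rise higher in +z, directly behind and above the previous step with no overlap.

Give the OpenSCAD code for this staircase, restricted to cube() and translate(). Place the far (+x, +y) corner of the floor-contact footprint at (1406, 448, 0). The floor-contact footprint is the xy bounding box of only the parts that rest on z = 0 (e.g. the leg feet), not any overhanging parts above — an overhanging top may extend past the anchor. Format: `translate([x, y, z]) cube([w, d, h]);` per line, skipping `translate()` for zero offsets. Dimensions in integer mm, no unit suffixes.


translate([476, 163, 0]) cube([930, 285, 194]);
translate([476, 448, 194]) cube([930, 285, 194]);
translate([476, 733, 388]) cube([930, 285, 194]);
translate([476, 1018, 582]) cube([930, 285, 194]);
translate([476, 1303, 776]) cube([930, 285, 194]);
translate([476, 1588, 970]) cube([930, 285, 194]);
translate([476, 1873, 1164]) cube([930, 285, 194]);


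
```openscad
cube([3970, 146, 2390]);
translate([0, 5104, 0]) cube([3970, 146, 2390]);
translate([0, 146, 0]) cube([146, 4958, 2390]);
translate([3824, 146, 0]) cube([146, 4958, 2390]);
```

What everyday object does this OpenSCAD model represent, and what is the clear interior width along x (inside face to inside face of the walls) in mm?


A house (or room) frame. The interior width is 3678 mm.

Four 2390 mm walls enclosing a rectangle with no floor or roof — a room or house frame. Outside width is 3970 mm and wall thickness is 146 mm, so the interior width is 3970 − 2 × 146 = 3678 mm.


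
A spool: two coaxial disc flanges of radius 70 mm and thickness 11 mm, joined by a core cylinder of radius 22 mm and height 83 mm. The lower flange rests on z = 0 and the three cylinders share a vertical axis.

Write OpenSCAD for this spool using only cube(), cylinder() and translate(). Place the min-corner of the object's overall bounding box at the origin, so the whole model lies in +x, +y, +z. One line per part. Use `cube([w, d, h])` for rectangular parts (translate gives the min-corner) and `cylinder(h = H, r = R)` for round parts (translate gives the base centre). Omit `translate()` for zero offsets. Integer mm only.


translate([70, 70, 0]) cylinder(h = 11, r = 70);
translate([70, 70, 11]) cylinder(h = 83, r = 22);
translate([70, 70, 94]) cylinder(h = 11, r = 70);


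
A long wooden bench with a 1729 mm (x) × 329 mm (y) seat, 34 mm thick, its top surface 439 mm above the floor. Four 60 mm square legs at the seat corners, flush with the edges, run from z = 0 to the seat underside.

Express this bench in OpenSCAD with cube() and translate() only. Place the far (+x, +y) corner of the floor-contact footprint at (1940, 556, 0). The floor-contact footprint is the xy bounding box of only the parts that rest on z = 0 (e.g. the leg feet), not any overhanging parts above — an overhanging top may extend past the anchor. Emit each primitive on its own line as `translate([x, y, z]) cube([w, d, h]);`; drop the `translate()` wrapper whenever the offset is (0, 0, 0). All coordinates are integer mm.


// leg_h = 439 − 34 = 405
translate([211, 227, 405]) cube([1729, 329, 34]);
translate([211, 227, 0]) cube([60, 60, 405]);
translate([211, 496, 0]) cube([60, 60, 405]);
translate([1880, 227, 0]) cube([60, 60, 405]);
translate([1880, 496, 0]) cube([60, 60, 405]);


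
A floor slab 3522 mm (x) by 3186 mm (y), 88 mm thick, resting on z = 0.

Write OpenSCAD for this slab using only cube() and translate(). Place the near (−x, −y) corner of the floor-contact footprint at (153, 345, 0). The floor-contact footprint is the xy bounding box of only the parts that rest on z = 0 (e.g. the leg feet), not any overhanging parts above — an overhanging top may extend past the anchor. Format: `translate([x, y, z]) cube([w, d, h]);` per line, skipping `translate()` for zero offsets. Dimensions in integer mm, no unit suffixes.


translate([153, 345, 0]) cube([3522, 3186, 88]);


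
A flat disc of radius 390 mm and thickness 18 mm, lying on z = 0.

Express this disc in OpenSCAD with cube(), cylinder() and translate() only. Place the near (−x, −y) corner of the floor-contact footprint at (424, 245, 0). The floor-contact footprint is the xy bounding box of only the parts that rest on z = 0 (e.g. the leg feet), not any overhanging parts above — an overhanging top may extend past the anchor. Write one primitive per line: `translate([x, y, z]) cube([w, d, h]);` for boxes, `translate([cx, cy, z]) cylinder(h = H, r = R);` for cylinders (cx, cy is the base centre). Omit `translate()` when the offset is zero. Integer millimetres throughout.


translate([814, 635, 0]) cylinder(h = 18, r = 390);


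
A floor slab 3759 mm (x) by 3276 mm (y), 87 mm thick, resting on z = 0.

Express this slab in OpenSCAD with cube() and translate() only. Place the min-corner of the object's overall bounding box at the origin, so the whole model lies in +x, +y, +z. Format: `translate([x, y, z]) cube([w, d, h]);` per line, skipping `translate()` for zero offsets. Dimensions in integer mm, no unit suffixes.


cube([3759, 3276, 87]);


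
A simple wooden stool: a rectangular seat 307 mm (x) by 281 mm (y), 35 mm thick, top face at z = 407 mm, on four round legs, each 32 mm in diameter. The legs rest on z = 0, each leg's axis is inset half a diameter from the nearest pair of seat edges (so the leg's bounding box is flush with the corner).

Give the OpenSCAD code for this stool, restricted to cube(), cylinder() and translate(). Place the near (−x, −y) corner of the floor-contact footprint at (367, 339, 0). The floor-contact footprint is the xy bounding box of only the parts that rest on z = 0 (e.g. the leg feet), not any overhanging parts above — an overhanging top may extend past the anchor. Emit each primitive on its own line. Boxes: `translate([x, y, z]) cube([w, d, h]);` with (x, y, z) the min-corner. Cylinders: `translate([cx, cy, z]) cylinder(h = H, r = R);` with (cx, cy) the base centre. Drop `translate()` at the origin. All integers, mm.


// leg_h = 407 - 35 = 372
translate([367, 339, 372]) cube([307, 281, 35]);
translate([383, 355, 0]) cylinder(h = 372, r = 16);
translate([658, 355, 0]) cylinder(h = 372, r = 16);
translate([383, 604, 0]) cylinder(h = 372, r = 16);
translate([658, 604, 0]) cylinder(h = 372, r = 16);


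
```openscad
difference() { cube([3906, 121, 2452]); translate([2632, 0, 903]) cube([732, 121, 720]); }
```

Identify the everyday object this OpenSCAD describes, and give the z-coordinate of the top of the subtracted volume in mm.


A wall with a window opening. The window head height is 1623 mm.

A wall with a rectangular opening subtracted — a window. Sill at z = 903, opening 720 mm tall, so the head is at 903 + 720 = 1623 mm.


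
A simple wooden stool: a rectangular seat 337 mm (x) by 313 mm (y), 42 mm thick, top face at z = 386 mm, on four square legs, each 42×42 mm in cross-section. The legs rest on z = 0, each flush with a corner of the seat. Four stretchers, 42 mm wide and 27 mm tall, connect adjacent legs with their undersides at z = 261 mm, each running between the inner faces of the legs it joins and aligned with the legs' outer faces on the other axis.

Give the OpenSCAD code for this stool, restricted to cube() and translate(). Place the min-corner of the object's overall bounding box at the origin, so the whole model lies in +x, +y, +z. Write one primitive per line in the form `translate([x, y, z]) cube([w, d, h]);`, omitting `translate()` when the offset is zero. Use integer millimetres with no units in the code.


translate([0, 0, 344]) cube([337, 313, 42]);
cube([42, 42, 344]);
translate([295, 0, 0]) cube([42, 42, 344]);
translate([0, 271, 0]) cube([42, 42, 344]);
translate([295, 271, 0]) cube([42, 42, 344]);
translate([42, 0, 261]) cube([253, 42, 27]);
translate([42, 271, 261]) cube([253, 42, 27]);
translate([0, 42, 261]) cube([42, 229, 27]);
translate([295, 42, 261]) cube([42, 229, 27]);


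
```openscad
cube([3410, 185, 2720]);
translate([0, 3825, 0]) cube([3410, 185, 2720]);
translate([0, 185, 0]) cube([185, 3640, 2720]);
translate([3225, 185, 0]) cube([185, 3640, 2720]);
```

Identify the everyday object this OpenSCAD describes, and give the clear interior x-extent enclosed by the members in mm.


A house (or room) frame. The interior width is 3040 mm.

Four 2720 mm walls enclosing a rectangle with no floor or roof — a room or house frame. Outside width is 3410 mm and wall thickness is 185 mm, so the interior width is 3410 − 2 × 185 = 3040 mm.


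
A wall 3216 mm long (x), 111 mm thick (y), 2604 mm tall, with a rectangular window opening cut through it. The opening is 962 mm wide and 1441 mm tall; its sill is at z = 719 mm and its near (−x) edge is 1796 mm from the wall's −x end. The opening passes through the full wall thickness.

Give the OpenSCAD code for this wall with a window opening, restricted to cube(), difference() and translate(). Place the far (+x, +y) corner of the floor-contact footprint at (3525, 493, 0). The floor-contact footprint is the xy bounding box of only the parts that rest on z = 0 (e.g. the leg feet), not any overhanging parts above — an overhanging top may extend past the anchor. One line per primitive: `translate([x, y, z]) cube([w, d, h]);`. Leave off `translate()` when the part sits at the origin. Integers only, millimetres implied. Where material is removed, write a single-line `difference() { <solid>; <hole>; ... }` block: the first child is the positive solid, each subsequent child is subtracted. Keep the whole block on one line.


difference() { translate([309, 382, 0]) cube([3216, 111, 2604]); translate([2105, 382, 719]) cube([962, 111, 1441]); }


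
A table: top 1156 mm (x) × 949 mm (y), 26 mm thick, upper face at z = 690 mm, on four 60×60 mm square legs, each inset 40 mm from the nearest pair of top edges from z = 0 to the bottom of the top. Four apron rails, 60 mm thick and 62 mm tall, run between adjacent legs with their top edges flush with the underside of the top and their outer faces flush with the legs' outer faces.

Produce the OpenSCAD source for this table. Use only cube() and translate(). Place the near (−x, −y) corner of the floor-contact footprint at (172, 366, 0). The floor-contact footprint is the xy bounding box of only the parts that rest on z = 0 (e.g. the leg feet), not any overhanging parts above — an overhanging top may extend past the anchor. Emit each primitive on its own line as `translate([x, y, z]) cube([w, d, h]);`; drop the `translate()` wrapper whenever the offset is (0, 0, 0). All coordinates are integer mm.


translate([132, 326, 664]) cube([1156, 949, 26]);
translate([172, 366, 0]) cube([60, 60, 664]);
translate([1188, 366, 0]) cube([60, 60, 664]);
translate([172, 1175, 0]) cube([60, 60, 664]);
translate([1188, 1175, 0]) cube([60, 60, 664]);
translate([232, 366, 602]) cube([956, 60, 62]);
translate([232, 1175, 602]) cube([956, 60, 62]);
translate([172, 426, 602]) cube([60, 749, 62]);
translate([1188, 426, 602]) cube([60, 749, 62]);


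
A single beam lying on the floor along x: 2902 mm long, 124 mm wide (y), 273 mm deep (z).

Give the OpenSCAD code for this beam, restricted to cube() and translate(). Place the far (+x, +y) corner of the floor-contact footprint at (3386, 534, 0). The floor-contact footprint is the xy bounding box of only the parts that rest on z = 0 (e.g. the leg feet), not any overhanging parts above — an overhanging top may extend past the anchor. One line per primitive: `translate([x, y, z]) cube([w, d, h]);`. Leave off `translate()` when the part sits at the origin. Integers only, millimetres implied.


translate([484, 410, 0]) cube([2902, 124, 273]);


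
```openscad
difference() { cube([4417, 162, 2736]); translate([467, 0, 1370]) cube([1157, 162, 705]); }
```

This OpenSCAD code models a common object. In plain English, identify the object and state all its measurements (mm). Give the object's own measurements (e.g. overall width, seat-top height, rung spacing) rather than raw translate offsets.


A wall 4417 mm long (x), 162 mm thick (y), 2736 mm tall, with a rectangular window opening cut through it. The opening is 1157 mm wide and 705 mm tall; its sill is at z = 1370 mm and its near (−x) edge is 467 mm from the wall's −x end. The opening passes through the full wall thickness.


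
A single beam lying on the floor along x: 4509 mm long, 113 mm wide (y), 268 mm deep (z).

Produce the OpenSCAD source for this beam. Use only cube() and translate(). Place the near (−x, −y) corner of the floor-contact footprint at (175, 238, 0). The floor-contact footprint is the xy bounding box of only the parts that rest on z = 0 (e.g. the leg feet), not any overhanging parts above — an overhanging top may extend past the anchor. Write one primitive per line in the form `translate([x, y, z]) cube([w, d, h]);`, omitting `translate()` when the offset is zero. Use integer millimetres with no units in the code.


translate([175, 238, 0]) cube([4509, 113, 268]);


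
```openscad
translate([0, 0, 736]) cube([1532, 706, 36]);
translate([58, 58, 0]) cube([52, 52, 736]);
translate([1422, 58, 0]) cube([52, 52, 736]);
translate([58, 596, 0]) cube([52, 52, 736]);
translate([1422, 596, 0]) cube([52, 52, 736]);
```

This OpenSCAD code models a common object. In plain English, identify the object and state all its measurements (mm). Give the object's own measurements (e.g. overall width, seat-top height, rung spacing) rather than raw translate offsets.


A rectangular dining table. The top is 1532×706×36 mm with its upper surface at z = 772 mm. It stands on four 52×52 mm square legs, each inset 58 mm from the nearest pair of top edges, running from the floor to the underside of the top.


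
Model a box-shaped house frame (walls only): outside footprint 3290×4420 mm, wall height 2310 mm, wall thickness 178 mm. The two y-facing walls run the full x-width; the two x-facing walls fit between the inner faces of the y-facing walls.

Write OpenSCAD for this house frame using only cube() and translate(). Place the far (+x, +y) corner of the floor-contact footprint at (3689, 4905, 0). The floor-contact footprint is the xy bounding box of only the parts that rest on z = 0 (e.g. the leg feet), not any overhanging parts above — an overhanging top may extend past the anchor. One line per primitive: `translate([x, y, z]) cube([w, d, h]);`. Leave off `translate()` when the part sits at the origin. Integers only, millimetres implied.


translate([399, 485, 0]) cube([3290, 178, 2310]);
translate([399, 4727, 0]) cube([3290, 178, 2310]);
translate([399, 663, 0]) cube([178, 4064, 2310]);
translate([3511, 663, 0]) cube([178, 4064, 2310]);


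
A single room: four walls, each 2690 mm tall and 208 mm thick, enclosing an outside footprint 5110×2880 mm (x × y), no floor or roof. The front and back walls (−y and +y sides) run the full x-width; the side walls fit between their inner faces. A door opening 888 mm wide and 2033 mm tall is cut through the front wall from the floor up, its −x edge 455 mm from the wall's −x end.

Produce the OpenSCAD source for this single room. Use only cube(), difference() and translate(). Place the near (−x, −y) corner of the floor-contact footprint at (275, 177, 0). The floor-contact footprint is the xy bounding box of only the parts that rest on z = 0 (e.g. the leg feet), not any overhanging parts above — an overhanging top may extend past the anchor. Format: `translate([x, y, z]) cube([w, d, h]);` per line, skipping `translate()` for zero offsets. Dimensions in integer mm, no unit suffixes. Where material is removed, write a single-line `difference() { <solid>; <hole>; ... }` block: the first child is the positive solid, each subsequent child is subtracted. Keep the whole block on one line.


difference() { translate([275, 177, 0]) cube([5110, 208, 2690]); translate([730, 177, 0]) cube([888, 208, 2033]); }
translate([275, 2849, 0]) cube([5110, 208, 2690]);
translate([275, 385, 0]) cube([208, 2464, 2690]);
translate([5177, 385, 0]) cube([208, 2464, 2690]);


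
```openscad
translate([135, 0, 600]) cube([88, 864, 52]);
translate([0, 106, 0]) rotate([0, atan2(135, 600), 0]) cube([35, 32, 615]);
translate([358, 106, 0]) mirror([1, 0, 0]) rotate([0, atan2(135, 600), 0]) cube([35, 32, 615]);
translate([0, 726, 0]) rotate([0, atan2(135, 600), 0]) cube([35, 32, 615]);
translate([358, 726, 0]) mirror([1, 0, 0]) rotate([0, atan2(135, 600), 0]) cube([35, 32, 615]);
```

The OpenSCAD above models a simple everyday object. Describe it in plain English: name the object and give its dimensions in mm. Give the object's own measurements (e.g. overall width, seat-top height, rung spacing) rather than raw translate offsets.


A sawhorse. A 88×864×52 mm beam (x, y, z) sits on two A-frame leg pairs. Each pair is two raked legs of 35×32 mm section (32 mm along y) splaying symmetrically in x. Each leg rises 600 mm vertically over 135 mm of horizontal reach and is 615 mm long along its own axis. Every leg's outer bottom edge rests on the floor and its outer top edge meets a bottom edge of the beam — the left legs (tilting toward +x) meet the beam's −x bottom edge, the right legs (their mirror images, tilting toward −x) meet its +x bottom edge — so the leg tops tuck under the beam, the beam's underside is 600 mm above the floor, and the feet are 358 mm apart outside-to-outside with the beam centred between them. The two leg pairs are set in 106 mm from either end of the beam.


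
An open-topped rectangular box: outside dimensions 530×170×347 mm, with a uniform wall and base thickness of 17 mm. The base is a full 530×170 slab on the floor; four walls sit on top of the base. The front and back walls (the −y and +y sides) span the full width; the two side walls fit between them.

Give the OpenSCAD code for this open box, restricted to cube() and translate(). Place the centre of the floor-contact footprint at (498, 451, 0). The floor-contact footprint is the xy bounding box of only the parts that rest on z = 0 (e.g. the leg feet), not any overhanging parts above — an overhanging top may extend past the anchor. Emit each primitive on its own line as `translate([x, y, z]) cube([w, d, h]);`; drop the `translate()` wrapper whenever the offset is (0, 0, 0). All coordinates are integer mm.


translate([233, 366, 0]) cube([530, 170, 17]);
translate([233, 366, 17]) cube([530, 17, 330]);
translate([233, 519, 17]) cube([530, 17, 330]);
translate([233, 383, 17]) cube([17, 136, 330]);
translate([746, 383, 17]) cube([17, 136, 330]);


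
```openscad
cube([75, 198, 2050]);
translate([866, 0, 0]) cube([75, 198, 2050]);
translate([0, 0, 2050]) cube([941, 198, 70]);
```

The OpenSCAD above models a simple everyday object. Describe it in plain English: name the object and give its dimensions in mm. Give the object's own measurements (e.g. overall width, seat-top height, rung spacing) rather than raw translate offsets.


A door frame. The clear opening is 791 mm wide and 2050 mm high. Two 75 mm wide jambs, 198 mm deep, stand either side of the opening from the floor to the top of the opening. A 70 mm thick head sits across the top of both jambs, spanning the full outside width of the frame.


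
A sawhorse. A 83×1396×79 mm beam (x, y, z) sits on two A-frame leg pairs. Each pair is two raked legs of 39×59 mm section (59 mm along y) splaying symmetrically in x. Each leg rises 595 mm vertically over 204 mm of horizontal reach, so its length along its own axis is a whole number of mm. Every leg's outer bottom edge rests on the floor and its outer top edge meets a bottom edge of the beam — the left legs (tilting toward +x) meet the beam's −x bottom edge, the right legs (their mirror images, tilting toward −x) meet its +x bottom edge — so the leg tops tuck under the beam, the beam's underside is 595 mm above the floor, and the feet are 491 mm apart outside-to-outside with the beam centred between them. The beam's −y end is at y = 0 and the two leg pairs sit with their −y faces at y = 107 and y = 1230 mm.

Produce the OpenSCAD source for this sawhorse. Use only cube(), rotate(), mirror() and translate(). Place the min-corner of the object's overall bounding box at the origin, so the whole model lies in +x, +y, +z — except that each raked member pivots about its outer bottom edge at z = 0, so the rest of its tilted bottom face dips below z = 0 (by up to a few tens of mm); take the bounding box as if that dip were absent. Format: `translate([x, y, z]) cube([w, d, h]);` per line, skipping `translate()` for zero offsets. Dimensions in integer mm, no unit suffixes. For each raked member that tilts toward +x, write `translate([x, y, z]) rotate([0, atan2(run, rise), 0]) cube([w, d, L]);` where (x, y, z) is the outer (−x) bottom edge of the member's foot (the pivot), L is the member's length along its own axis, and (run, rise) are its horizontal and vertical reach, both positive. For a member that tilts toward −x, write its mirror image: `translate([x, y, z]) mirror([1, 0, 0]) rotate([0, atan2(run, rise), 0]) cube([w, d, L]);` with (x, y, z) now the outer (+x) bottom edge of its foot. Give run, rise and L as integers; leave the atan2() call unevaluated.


// leg length = √(204² + 595²) = 629
// right-leg outer foot x = 2·204 + 83 = 491
// beam min-corner = (204, 0, 595)
translate([204, 0, 595]) cube([83, 1396, 79]);
translate([0, 107, 0]) rotate([0, atan2(204, 595), 0]) cube([39, 59, 629]);
translate([491, 107, 0]) mirror([1, 0, 0]) rotate([0, atan2(204, 595), 0]) cube([39, 59, 629]);
translate([0, 1230, 0]) rotate([0, atan2(204, 595), 0]) cube([39, 59, 629]);
translate([491, 1230, 0]) mirror([1, 0, 0]) rotate([0, atan2(204, 595), 0]) cube([39, 59, 629]);


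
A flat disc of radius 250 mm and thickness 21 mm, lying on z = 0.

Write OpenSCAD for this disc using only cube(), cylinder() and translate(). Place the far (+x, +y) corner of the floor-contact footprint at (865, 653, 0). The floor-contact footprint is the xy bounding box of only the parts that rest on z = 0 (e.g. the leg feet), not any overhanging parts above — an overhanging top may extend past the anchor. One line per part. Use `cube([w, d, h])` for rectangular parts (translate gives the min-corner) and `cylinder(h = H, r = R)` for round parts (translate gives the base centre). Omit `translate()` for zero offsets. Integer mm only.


translate([615, 403, 0]) cylinder(h = 21, r = 250);


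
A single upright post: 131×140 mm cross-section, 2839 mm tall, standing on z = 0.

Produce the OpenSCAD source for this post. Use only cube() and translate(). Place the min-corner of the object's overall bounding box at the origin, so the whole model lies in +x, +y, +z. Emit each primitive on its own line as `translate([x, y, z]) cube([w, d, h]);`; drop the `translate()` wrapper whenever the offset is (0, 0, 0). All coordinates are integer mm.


cube([131, 140, 2839]);


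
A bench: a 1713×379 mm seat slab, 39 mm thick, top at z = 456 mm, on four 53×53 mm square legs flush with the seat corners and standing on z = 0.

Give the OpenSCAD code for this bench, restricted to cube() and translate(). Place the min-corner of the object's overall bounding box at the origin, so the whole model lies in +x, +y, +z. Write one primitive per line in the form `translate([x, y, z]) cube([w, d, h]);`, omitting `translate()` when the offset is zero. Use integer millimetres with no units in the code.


translate([0, 0, 417]) cube([1713, 379, 39]);
cube([53, 53, 417]);
translate([0, 326, 0]) cube([53, 53, 417]);
translate([1660, 0, 0]) cube([53, 53, 417]);
translate([1660, 326, 0]) cube([53, 53, 417]);


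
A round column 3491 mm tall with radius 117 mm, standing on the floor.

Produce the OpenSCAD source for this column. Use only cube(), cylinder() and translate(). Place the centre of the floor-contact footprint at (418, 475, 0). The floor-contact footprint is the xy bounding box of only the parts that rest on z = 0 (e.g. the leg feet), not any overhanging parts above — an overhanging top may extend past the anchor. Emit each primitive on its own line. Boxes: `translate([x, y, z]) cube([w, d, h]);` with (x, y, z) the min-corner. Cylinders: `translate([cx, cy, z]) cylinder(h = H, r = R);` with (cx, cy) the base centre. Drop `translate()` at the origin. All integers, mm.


translate([418, 475, 0]) cylinder(h = 3491, r = 117);


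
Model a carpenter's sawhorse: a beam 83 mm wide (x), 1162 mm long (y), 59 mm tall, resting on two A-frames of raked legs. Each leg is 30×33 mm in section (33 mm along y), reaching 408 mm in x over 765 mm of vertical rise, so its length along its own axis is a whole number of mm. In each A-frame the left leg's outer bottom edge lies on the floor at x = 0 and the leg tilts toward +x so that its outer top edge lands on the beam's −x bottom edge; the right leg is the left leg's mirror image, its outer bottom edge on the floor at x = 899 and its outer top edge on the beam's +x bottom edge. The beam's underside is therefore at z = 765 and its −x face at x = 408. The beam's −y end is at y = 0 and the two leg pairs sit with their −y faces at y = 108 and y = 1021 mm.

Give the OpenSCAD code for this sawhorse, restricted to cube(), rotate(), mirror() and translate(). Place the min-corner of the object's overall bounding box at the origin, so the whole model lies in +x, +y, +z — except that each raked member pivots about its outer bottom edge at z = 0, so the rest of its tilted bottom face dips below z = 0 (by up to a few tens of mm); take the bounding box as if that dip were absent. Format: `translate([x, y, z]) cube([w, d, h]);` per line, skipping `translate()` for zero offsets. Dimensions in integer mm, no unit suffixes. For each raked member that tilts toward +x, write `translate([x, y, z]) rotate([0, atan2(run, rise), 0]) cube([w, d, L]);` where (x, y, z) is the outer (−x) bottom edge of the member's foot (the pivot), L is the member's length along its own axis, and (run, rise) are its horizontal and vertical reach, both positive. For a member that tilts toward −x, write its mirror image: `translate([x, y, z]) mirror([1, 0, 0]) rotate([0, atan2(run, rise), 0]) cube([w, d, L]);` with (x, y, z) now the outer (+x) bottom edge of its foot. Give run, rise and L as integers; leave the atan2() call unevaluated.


translate([408, 0, 765]) cube([83, 1162, 59]);
translate([0, 108, 0]) rotate([0, atan2(408, 765), 0]) cube([30, 33, 867]);
translate([899, 108, 0]) mirror([1, 0, 0]) rotate([0, atan2(408, 765), 0]) cube([30, 33, 867]);
translate([0, 1021, 0]) rotate([0, atan2(408, 765), 0]) cube([30, 33, 867]);
translate([899, 1021, 0]) mirror([1, 0, 0]) rotate([0, atan2(408, 765), 0]) cube([30, 33, 867]);
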